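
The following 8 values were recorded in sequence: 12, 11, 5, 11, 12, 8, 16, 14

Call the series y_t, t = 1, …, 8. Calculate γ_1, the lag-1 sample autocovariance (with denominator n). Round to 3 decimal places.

-0.330

Mean ȳ = (12 + 11 + 5 + 11 + 12 + 8 + 16 + 14)/8 = 11.1250
Σ_{t=1}^{7}(y_t−ȳ)(y_{t+1}−ȳ) = -2.6406
γ_1 = -2.6406 / 8 = -0.330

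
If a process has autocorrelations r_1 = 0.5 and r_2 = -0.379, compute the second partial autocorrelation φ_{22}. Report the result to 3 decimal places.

-0.839

φ_{22} = (r_2 − r_1²) / (1 − r_1²)
r_1² = (0.5)² = 0.25
Numerator = -0.379 − 0.2500 = -0.6290; denominator = 1 − 0.2500 = 0.7500
φ_{22} = -0.6290 / 0.7500 = -0.839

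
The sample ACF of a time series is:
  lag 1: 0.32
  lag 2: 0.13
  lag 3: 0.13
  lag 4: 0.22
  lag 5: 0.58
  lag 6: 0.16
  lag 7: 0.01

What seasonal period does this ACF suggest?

The largest autocorrelation is r_5 = 0.58; the remaining lags stay at or below 0.32. The elevated value at lag 1 (0.32), dropping to 0.13 at lag 2, reflects decaying short-term dependence rather than seasonality.
The dominant spike at lag 5 indicates a seasonal period of 5.

5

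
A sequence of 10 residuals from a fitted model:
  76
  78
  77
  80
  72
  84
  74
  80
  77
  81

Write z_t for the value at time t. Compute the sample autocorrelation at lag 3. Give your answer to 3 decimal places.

Mean z̄ = (76 + 78 + 77 + 80 + 72 + 84 + 74 + 80 + 77 + 81)/10 = 77.9000
Numerator Σ_{t=1}^{7}(z_t−z̄)(z_{t+3}−z̄) = -48.2300
Denominator Σ(z_t−z̄)² = 110.9000
r_3 = -48.2300 / 110.9000 = -0.435

-0.435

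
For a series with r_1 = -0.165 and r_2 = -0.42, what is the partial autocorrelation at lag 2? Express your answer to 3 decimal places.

φ_{22} = (r_2 − r_1²) / (1 − r_1²)
r_1² = (-0.165)² = 0.027225
Numerator = -0.42 − 0.0272 = -0.4472; denominator = 1 − 0.0272 = 0.9728
φ_{22} = -0.4472 / 0.9728 = -0.460

-0.460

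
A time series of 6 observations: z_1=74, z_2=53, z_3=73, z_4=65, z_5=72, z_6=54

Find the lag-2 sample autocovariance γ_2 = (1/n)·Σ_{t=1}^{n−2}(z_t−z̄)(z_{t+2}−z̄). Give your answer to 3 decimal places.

Mean z̄ = (74 + 53 + 73 + 65 + 72 + 54)/6 = 65.1667
Σ_{t=1}^{4}(z_t−z̄)(z_{t+2}−z̄) = 126.6111
γ_2 = 126.6111 / 6 = 21.102

21.102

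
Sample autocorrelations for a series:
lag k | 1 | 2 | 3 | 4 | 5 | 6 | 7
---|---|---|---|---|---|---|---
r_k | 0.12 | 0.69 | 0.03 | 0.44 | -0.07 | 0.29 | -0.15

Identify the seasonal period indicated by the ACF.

2

The largest autocorrelation is r_2 = 0.69, with weaker echoes at lags 4 (0.44) and 6 (0.29); the remaining lags stay at or below 0.12.
The dominant spike at lag 2 indicates a seasonal period of 2.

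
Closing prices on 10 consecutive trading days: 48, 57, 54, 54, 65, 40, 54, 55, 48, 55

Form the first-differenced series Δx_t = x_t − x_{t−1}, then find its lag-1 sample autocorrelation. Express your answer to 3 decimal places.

First differences Δx: 9, -3, 0, 11, -25, 14, 1, -7, 7
Mean of differences = 0.7778
Numerator Σ(Δx_t−Δx̄)(Δx_{t+1}−Δx̄) = -687.6049
Denominator Σ(Δx_t−Δx̄)² = 1125.5556
r_1(Δx) = -687.6049 / 1125.5556 = -0.611

-0.611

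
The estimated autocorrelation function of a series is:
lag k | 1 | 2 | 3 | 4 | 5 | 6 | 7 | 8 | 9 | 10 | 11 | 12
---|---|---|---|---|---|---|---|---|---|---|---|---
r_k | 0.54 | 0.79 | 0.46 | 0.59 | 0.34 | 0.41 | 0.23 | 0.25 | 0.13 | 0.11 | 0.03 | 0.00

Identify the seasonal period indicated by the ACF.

2

The largest autocorrelation is r_2 = 0.79, with a weaker echo at lag 4 (0.59); the remaining lags stay at or below 0.54.
The dominant spike at lag 2 indicates a seasonal period of 2.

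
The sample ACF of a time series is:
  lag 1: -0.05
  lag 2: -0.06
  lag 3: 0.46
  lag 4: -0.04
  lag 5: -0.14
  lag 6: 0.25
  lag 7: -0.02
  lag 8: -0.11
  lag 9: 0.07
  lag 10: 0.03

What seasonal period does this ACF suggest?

3

The largest autocorrelation is r_3 = 0.46, with a weaker echo at lag 6 (0.25); the remaining lags stay at or below 0.07.
The dominant spike at lag 3 indicates a seasonal period of 3.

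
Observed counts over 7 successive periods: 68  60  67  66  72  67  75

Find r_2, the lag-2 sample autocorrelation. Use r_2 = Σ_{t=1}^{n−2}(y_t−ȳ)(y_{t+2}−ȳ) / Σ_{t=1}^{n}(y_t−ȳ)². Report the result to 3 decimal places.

Mean ȳ = (68 + 60 + 67 + 66 + 72 + 67 + 75)/7 = 67.8571
Deviations from mean: 0.1429, -7.8571, -0.8571, -1.8571, 4.1429, -0.8571, 7.1429
Σ(y_t−ȳ)(y_{t+2}−ȳ) = (-0.1224) + (14.5918) + (-3.5510) + (1.5918) + (29.5918) = 42.1020
Denominator Σ(y_t−ȳ)² = 134.8571
r_2 = 42.1020 / 134.8571 = 0.312

0.312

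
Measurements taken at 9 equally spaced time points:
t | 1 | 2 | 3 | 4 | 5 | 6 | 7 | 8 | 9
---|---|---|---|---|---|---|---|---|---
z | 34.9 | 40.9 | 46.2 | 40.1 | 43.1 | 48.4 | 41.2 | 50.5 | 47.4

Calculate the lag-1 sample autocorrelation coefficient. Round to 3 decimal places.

Mean z̄ = (34.9 + 40.9 + 46.2 + 40.1 + 43.1 + 48.4 + 41.2 + 50.5 + 47.4)/9 = 43.6333
Numerator Σ_{t=1}^{8}(z_t−z̄)(z_{t+1}−z̄) = 4.6856
Denominator Σ(z_t−z̄)² = 193.0800
r_1 = 4.6856 / 193.0800 = 0.024

0.024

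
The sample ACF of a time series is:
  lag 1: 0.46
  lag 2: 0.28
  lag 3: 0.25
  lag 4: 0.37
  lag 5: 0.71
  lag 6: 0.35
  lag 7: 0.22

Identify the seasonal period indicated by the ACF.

The largest autocorrelation is r_5 = 0.71; the remaining lags stay at or below 0.46. The elevated value at lag 1 (0.46), dropping to 0.28 at lag 2, reflects decaying short-term dependence rather than seasonality.
The dominant spike at lag 5 indicates a seasonal period of 5.

5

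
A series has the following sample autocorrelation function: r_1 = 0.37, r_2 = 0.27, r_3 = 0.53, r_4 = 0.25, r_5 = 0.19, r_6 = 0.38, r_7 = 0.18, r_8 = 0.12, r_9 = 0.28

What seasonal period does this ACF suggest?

3

The largest autocorrelation is r_3 = 0.53, with a weaker echo at lag 6 (0.38); the remaining lags stay at or below 0.37. The elevated value at lag 1 (0.37), dropping to 0.27 at lag 2, reflects decaying short-term dependence rather than seasonality.
The dominant spike at lag 3 indicates a seasonal period of 3.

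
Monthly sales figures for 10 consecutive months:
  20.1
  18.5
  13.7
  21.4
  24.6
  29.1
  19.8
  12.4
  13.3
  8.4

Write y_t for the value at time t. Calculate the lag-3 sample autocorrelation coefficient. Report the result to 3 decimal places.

Mean ȳ = (20.1 + 18.5 + 13.7 + 21.4 + 24.6 + 29.1 + 19.8 + 12.4 + 13.3 + 8.4)/10 = 18.1300
Σ(y_t−ȳ)(y_{t+3}−ȳ) = (6.4419) + (2.3939) + (-48.5971) + (5.4609) + (-37.0731) + (-52.9851) + (-16.2491) = -140.6077
Denominator Σ(y_t−ȳ)² = 350.1610
r_3 = -140.6077 / 350.1610 = -0.402

-0.402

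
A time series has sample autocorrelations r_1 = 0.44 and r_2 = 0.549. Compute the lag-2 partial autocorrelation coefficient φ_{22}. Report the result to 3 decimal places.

0.441

φ_{22} = (r_2 − r_1²) / (1 − r_1²)
r_1² = (0.44)² = 0.1936
Numerator = 0.549 − 0.1936 = 0.3554; denominator = 1 − 0.1936 = 0.8064
φ_{22} = 0.3554 / 0.8064 = 0.441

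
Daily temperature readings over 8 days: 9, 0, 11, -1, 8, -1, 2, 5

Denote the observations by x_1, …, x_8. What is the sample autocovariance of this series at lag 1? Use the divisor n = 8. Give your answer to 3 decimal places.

-14.299

Mean x̄ = (9 + 0 + 11 − 1 + 8 − 1 + 2 + 5)/8 = 4.1250
Σ_{t=1}^{7}(x_t−x̄)(x_{t+1}−x̄) = -114.3906
γ_1 = -114.3906 / 8 = -14.299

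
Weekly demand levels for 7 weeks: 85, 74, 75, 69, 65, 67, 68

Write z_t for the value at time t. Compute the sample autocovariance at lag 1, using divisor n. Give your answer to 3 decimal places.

Mean z̄ = (85 + 74 + 75 + 69 + 65 + 67 + 68)/7 = 71.8571
Σ_{t=1}^{6}(z_t−z̄)(z_{t+1}−z̄) = 97.5510
γ_1 = 97.5510 / 7 = 13.936

13.936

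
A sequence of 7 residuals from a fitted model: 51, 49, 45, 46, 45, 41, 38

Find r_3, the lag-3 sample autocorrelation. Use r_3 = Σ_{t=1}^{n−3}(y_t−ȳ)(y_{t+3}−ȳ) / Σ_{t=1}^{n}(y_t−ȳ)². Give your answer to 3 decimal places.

Mean ȳ = (51 + 49 + 45 + 46 + 45 + 41 + 38)/7 = 45.0000
Deviations from mean: 6.0000, 4.0000, 0.0000, 1.0000, 0.0000, -4.0000, -7.0000
Numerator Σ_{t=1}^{4}(y_t−ȳ)(y_{t+3}−ȳ) = -1.0000
Denominator Σ(y_t−ȳ)² = 118.0000
r_3 = -1.0000 / 118.0000 = -0.008

-0.008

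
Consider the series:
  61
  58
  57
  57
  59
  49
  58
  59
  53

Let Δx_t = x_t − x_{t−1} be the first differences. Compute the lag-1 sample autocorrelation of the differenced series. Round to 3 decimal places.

-0.464

First differences Δx: -3, -1, 0, 2, -10, 9, 1, -6
Mean of differences = -1.0000
Numerator Σ(Δx_t−Δx̄)(Δx_{t+1}−Δx̄) = -104.0000
Denominator Σ(Δx_t−Δx̄)² = 224.0000
r_1(Δx) = -104.0000 / 224.0000 = -0.464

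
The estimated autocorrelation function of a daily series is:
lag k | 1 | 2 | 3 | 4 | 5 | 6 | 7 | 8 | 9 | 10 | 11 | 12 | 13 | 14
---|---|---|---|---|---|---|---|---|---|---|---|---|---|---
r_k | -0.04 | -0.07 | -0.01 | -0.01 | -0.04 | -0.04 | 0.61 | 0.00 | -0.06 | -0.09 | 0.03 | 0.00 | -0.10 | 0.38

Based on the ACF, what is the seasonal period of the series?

The largest autocorrelation is r_7 = 0.61, with a weaker echo at lag 14 (0.38); the remaining lags stay at or below 0.03.
The dominant spike at lag 7 indicates a seasonal period of 7.

7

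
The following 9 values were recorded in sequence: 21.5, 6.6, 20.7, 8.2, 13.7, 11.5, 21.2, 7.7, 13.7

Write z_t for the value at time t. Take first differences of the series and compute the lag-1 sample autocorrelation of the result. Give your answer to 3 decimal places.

First differences Δz: -14.9, 14.1, -12.5, 5.5, -2.2, 9.7, -13.5, 6.0
Mean of differences = -0.9750
Numerator Σ(Δz_t−Δz̄)(Δz_{t+1}−Δz̄) = -700.3581
Denominator Σ(Δz_t−Δz̄)² = 916.8950
r_1(Δz) = -700.3581 / 916.8950 = -0.764

-0.764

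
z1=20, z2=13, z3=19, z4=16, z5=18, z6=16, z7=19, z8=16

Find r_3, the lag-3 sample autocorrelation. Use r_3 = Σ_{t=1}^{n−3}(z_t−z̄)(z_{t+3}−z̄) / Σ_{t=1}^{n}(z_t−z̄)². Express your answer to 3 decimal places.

Mean z̄ = (20 + 13 + 19 + 16 + 18 + 16 + 19 + 16)/8 = 17.1250
Deviations from mean: 2.8750, -4.1250, 1.8750, -1.1250, 0.8750, -1.1250, 1.8750, -1.1250
Σ(z_t−z̄)(z_{t+3}−z̄) = (-3.2344) + (-3.6094) + (-2.1094) + (-2.1094) + (-0.9844) = -12.0469
Denominator Σ(z_t−z̄)² = 36.8750
r_3 = -12.0469 / 36.8750 = -0.327

-0.327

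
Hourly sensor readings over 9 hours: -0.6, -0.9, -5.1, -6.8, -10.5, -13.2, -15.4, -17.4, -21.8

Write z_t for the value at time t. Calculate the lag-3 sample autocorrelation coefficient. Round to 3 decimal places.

0.077

Mean z̄ = (-0.6 − 0.9 − 5.1 − 6.8 − 10.5 − 13.2 − 15.4 − 17.4 − 21.8)/9 = -10.1889
Σ(z_t−z̄)(z_{t+3}−z̄) = (32.4957) + (-2.8899) + (-15.3232) + (-17.6599) + (2.2435) + (34.9623) = 33.8285
Denominator Σ(z_t−z̄)² = 438.7489
r_3 = 33.8285 / 438.7489 = 0.077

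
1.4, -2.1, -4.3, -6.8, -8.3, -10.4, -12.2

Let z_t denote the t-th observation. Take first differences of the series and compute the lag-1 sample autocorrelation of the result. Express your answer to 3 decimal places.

First differences Δz: -3.5, -2.2, -2.5, -1.5, -2.1, -1.8
Mean of differences = -2.2667
Numerator Σ(Δz_t−Δz̄)(Δz_{t+1}−Δz̄) = -0.0711
Denominator Σ(Δz_t−Δz̄)² = 2.4133
r_1(Δz) = -0.0711 / 2.4133 = -0.029

-0.029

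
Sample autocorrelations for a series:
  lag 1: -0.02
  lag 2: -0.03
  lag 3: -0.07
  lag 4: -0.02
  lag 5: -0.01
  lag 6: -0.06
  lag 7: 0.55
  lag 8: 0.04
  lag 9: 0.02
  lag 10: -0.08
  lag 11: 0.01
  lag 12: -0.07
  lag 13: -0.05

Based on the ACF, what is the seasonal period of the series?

The largest autocorrelation is r_7 = 0.55; the remaining lags stay at or below 0.04.
The dominant spike at lag 7 indicates a seasonal period of 7.

7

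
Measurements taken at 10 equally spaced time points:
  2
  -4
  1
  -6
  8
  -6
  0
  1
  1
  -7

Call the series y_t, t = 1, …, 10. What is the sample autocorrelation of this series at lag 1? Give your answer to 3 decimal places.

Mean ȳ = (2 − 4 + 1 − 6 + 8 − 6 + 0 + 1 + 1 − 7)/10 = -1.0000
Numerator Σ_{t=1}^{9}(y_t−ȳ)(y_{t+1}−ȳ) = -126.0000
Denominator Σ(y_t−ȳ)² = 198.0000
r_1 = -126.0000 / 198.0000 = -0.636

-0.636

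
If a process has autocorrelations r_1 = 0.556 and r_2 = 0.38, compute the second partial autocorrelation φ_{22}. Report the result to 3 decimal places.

0.103

φ_{22} = (r_2 − r_1²) / (1 − r_1²)
r_1² = (0.556)² = 0.309136
Numerator = 0.38 − 0.3091 = 0.0709; denominator = 1 − 0.3091 = 0.6909
φ_{22} = 0.0709 / 0.6909 = 0.103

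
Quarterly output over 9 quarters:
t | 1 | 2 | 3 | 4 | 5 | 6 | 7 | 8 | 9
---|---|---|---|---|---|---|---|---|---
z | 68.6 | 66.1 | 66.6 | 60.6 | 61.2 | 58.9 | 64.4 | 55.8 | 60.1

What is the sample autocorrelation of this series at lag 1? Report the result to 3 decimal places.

0.233

Mean z̄ = (68.6 + 66.1 + 66.6 + 60.6 + 61.2 + 58.9 + 64.4 + 55.8 + 60.1)/9 = 62.4778
Numerator Σ_{t=1}^{8}(z_t−z̄)(z_{t+1}−z̄) = 32.5028
Denominator Σ(z_t−z̄)² = 139.4956
r_1 = 32.5028 / 139.4956 = 0.233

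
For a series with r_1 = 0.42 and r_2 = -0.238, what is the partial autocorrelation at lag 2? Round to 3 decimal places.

φ_{22} = (r_2 − r_1²) / (1 − r_1²)
r_1² = (0.42)² = 0.1764
Numerator = -0.238 − 0.1764 = -0.4144; denominator = 1 − 0.1764 = 0.8236
φ_{22} = -0.4144 / 0.8236 = -0.503

-0.503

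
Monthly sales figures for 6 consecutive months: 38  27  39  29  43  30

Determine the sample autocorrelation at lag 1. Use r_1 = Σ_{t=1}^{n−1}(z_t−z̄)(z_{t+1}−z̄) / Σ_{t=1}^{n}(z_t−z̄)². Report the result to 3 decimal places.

-0.803

Mean z̄ = (38 + 27 + 39 + 29 + 43 + 30)/6 = 34.3333
Deviations from mean: 3.6667, -7.3333, 4.6667, -5.3333, 8.6667, -4.3333
Σ(z_t−z̄)(z_{t+1}−z̄) = (-26.8889) + (-34.2222) + (-24.8889) + (-46.2222) + (-37.5556) = -169.7778
Denominator Σ(z_t−z̄)² = 211.3333
r_1 = -169.7778 / 211.3333 = -0.803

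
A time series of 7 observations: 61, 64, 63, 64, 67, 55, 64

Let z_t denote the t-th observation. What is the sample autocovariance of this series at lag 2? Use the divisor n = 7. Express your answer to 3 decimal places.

Mean z̄ = (61 + 64 + 63 + 64 + 67 + 55 + 64)/7 = 62.5714
Deviations: -1.5714, 1.4286, 0.4286, 1.4286, 4.4286, -7.5714, 1.4286
Σ_{t=1}^{5}(z_t−z̄)(z_{t+2}−z̄) = -1.2245
γ_2 = -1.2245 / 7 = -0.175

-0.175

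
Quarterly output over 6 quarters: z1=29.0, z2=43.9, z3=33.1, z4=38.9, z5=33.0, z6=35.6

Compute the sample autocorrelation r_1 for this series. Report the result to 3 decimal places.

-0.677

Mean z̄ = (29.0 + 43.9 + 33.1 + 38.9 + 33.0 + 35.6)/6 = 35.5833
Deviations from mean: -6.5833, 8.3167, -2.4833, 3.3167, -2.5833, 0.0167
Numerator Σ_{t=1}^{5}(z_t−z̄)(z_{t+1}−z̄) = -92.2519
Denominator Σ(z_t−z̄)² = 136.3483
r_1 = -92.2519 / 136.3483 = -0.677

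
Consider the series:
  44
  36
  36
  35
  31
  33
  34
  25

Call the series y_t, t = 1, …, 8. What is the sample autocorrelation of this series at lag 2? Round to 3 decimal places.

0.121

Mean ȳ = (44 + 36 + 36 + 35 + 31 + 33 + 34 + 25)/8 = 34.2500
Numerator Σ_{t=1}^{6}(y_t−ȳ)(y_{t+2}−ȳ) = 24.1250
Denominator Σ(y_t−ȳ)² = 199.5000
r_2 = 24.1250 / 199.5000 = 0.121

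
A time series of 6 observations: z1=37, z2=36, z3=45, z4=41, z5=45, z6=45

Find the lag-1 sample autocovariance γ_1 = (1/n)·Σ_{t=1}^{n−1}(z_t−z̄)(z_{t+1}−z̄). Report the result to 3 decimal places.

2.375

Mean z̄ = (37 + 36 + 45 + 41 + 45 + 45)/6 = 41.5000
Σ_{t=1}^{5}(z_t−z̄)(z_{t+1}−z̄) = 14.2500
γ_1 = 14.2500 / 6 = 2.375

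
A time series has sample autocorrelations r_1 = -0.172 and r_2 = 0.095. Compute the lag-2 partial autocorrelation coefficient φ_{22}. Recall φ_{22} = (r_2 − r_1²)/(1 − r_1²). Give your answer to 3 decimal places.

0.067

φ_{22} = (r_2 − r_1²) / (1 − r_1²)
r_1² = (-0.172)² = 0.029584
Numerator = 0.095 − 0.0296 = 0.0654; denominator = 1 − 0.0296 = 0.9704
φ_{22} = 0.0654 / 0.9704 = 0.067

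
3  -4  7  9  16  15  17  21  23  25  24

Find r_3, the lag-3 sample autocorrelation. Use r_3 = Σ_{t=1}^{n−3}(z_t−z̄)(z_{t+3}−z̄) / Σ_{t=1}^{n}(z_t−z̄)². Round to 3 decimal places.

0.137

Mean z̄ = (3 − 4 + 7 + 9 + 16 + 15 + 17 + 21 + 23 + 25 + 24)/11 = 14.1818
Numerator Σ_{t=1}^{8}(z_t−z̄)(z_{t+3}−z̄) = 121.4463
Denominator Σ(z_t−z̄)² = 883.6364
r_3 = 121.4463 / 883.6364 = 0.137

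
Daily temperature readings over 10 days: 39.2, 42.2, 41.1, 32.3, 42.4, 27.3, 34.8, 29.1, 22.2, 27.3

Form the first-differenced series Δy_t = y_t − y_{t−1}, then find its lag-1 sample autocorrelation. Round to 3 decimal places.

First differences Δy: 3.0, -1.1, -8.8, 10.1, -15.1, 7.5, -5.7, -6.9, 5.1
Mean of differences = -1.3222
Numerator Σ(Δy_t−Δȳ)(Δy_{t+1}−Δȳ) = -415.0627
Denominator Σ(Δy_t−Δȳ)² = 564.2956
r_1(Δy) = -415.0627 / 564.2956 = -0.736

-0.736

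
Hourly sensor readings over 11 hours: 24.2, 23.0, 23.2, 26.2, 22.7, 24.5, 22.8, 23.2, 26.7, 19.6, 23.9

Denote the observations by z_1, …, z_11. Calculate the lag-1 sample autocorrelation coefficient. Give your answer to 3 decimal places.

-0.546

Mean z̄ = (24.2 + 23.0 + 23.2 + 26.2 + 22.7 + 24.5 + 22.8 + 23.2 + 26.7 + 19.6 + 23.9)/11 = 23.6364
Numerator Σ_{t=1}^{10}(z_t−z̄)(z_{t+1}−z̄) = -19.5331
Denominator Σ(z_t−z̄)² = 35.7455
r_1 = -19.5331 / 35.7455 = -0.546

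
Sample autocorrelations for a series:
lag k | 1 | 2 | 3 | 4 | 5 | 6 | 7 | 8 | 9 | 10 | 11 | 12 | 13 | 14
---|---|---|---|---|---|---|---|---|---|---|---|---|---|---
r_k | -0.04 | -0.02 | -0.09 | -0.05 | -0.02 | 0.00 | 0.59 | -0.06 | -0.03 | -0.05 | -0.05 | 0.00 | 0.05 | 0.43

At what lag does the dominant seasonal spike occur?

The largest autocorrelation is r_7 = 0.59, with a weaker echo at lag 14 (0.43); the remaining lags stay at or below 0.05.
The dominant spike at lag 7 indicates a seasonal period of 7.

7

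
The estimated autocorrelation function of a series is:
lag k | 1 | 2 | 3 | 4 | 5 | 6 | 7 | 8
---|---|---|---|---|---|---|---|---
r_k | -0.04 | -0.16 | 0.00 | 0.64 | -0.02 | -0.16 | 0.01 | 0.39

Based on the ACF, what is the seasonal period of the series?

4

The largest autocorrelation is r_4 = 0.64, with a weaker echo at lag 8 (0.39); the remaining lags stay at or below 0.01.
The dominant spike at lag 4 indicates a seasonal period of 4.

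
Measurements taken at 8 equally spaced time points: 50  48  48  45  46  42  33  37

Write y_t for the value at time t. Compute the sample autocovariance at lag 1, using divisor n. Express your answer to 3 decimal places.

17.514

Mean ȳ = (50 + 48 + 48 + 45 + 46 + 42 + 33 + 37)/8 = 43.6250
Deviations: 6.3750, 4.3750, 4.3750, 1.3750, 2.3750, -1.6250, -10.6250, -6.6250
Σ_{t=1}^{7}(y_t−ȳ)(y_{t+1}−ȳ) = 140.1094
γ_1 = 140.1094 / 8 = 17.514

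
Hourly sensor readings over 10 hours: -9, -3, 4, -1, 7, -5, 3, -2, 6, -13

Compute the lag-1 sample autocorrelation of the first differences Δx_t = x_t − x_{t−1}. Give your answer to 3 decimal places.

-0.546

First differences Δx: 6, 7, -5, 8, -12, 8, -5, 8, -19
Mean of differences = -0.4444
Numerator Σ(Δx_t−Δx̄)(Δx_{t+1}−Δx̄) = -453.1975
Denominator Σ(Δx_t−Δx̄)² = 830.2222
r_1(Δx) = -453.1975 / 830.2222 = -0.546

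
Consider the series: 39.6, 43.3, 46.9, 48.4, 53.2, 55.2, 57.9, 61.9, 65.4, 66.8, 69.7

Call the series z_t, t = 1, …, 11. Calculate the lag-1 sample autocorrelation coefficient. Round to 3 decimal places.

0.724

Mean z̄ = (39.6 + 43.3 + 46.9 + 48.4 + 53.2 + 55.2 + 57.9 + 61.9 + 65.4 + 66.8 + 69.7)/11 = 55.3000
Numerator Σ_{t=1}^{10}(z_t−z̄)(z_{t+1}−z̄) = 727.1700
Denominator Σ(z_t−z̄)² = 1005.0200
r_1 = 727.1700 / 1005.0200 = 0.724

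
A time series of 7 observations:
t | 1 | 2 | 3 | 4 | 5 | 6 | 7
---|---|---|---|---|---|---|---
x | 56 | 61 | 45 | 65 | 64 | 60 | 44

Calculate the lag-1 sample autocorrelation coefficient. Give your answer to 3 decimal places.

Mean x̄ = (56 + 61 + 45 + 65 + 64 + 60 + 44)/7 = 56.4286
Deviations from mean: -0.4286, 4.5714, -11.4286, 8.5714, 7.5714, 3.5714, -12.4286
Numerator Σ_{t=1}^{6}(x_t−x̄)(x_{t+1}−x̄) = -104.6122
Denominator Σ(x_t−x̄)² = 449.7143
r_1 = -104.6122 / 449.7143 = -0.233

-0.233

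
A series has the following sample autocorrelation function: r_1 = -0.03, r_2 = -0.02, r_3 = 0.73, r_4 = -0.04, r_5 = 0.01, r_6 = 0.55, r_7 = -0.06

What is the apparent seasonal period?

3

The largest autocorrelation is r_3 = 0.73, with a weaker echo at lag 6 (0.55); the remaining lags stay at or below 0.01.
The dominant spike at lag 3 indicates a seasonal period of 3.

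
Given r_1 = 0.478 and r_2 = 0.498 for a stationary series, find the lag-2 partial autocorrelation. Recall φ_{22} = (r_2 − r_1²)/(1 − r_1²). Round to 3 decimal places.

0.349

φ_{22} = (r_2 − r_1²) / (1 − r_1²)
r_1² = (0.478)² = 0.228484
Numerator = 0.498 − 0.2285 = 0.2695; denominator = 1 − 0.2285 = 0.7715
φ_{22} = 0.2695 / 0.7715 = 0.349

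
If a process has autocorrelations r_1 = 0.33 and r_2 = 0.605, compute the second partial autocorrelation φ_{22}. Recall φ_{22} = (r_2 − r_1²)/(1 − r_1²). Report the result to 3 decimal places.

0.557

φ_{22} = (r_2 − r_1²) / (1 − r_1²)
r_1² = (0.33)² = 0.1089
Numerator = 0.605 − 0.1089 = 0.4961; denominator = 1 − 0.1089 = 0.8911
φ_{22} = 0.4961 / 0.8911 = 0.557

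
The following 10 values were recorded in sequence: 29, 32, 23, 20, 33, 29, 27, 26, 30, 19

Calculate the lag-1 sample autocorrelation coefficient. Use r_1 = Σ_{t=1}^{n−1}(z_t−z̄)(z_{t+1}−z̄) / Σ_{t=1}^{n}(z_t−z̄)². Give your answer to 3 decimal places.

Mean z̄ = (29 + 32 + 23 + 20 + 33 + 29 + 27 + 26 + 30 + 19)/10 = 26.8000
Numerator Σ_{t=1}^{9}(z_t−z̄)(z_{t+1}−z̄) = -38.2400
Denominator Σ(z_t−z̄)² = 207.6000
r_1 = -38.2400 / 207.6000 = -0.184

-0.184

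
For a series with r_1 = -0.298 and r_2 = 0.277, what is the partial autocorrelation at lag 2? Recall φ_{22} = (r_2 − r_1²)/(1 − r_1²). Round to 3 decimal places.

0.207

φ_{22} = (r_2 − r_1²) / (1 − r_1²)
r_1² = (-0.298)² = 0.088804
Numerator = 0.277 − 0.0888 = 0.1882; denominator = 1 − 0.0888 = 0.9112
φ_{22} = 0.1882 / 0.9112 = 0.207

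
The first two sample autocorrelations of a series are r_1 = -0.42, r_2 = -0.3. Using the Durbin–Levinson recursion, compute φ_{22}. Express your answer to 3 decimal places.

-0.578

φ_{22} = (r_2 − r_1²) / (1 − r_1²)
r_1² = (-0.42)² = 0.1764
Numerator = -0.3 − 0.1764 = -0.4764; denominator = 1 − 0.1764 = 0.8236
φ_{22} = -0.4764 / 0.8236 = -0.578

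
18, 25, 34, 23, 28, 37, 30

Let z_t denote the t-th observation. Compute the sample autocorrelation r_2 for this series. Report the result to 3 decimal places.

Mean z̄ = (18 + 25 + 34 + 23 + 28 + 37 + 30)/7 = 27.8571
Deviations from mean: -9.8571, -2.8571, 6.1429, -4.8571, 0.1429, 9.1429, 2.1429
Σ(z_t−z̄)(z_{t+2}−z̄) = (-60.5510) + (13.8776) + (0.8776) + (-44.4082) + (0.3061) = -89.8980
Denominator Σ(z_t−z̄)² = 254.8571
r_2 = -89.8980 / 254.8571 = -0.353

-0.353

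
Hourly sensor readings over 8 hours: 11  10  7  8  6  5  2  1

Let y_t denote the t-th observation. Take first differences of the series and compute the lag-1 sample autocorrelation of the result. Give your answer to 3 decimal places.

First differences Δy: -1, -3, 1, -2, -1, -3, -1
Mean of differences = -1.4286
Numerator Σ(Δy_t−Δȳ)(Δy_{t+1}−Δȳ) = -7.4694
Denominator Σ(Δy_t−Δȳ)² = 11.7143
r_1(Δy) = -7.4694 / 11.7143 = -0.638

-0.638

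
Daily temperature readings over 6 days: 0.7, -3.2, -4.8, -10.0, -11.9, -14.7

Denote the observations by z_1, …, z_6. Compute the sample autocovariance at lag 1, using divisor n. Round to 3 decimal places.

13.791

Mean z̄ = (0.7 − 3.2 − 4.8 − 10.0 − 11.9 − 14.7)/6 = -7.3167
Σ_{t=1}^{5}(z_t−z̄)(z_{t+1}−z̄) = 82.7481
γ_1 = 82.7481 / 6 = 13.791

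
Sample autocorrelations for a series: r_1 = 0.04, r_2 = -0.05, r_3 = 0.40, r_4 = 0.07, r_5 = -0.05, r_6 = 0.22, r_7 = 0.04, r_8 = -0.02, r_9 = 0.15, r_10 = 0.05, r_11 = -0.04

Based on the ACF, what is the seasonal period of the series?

The largest autocorrelation is r_3 = 0.40, with weaker echoes at lags 6 (0.22) and 9 (0.15); the remaining lags stay at or below 0.07.
The dominant spike at lag 3 indicates a seasonal period of 3.

3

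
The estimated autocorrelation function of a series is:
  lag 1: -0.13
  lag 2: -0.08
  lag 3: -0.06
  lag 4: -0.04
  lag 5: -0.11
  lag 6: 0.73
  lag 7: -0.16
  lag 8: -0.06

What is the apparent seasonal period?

6

The largest autocorrelation is r_6 = 0.73; the remaining lags stay at or below -0.04.
The dominant spike at lag 6 indicates a seasonal period of 6.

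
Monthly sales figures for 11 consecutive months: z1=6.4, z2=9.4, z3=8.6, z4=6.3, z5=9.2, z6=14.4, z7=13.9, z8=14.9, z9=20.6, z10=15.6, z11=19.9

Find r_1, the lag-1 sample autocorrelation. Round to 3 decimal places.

0.566

Mean z̄ = (6.4 + 9.4 + 8.6 + 6.3 + 9.2 + 14.4 + 13.9 + 14.9 + 20.6 + 15.6 + 19.9)/11 = 12.6545
Numerator Σ_{t=1}^{10}(z_t−z̄)(z_{t+1}−z̄) = 142.7943
Denominator Σ(z_t−z̄)² = 252.4073
r_1 = 142.7943 / 252.4073 = 0.566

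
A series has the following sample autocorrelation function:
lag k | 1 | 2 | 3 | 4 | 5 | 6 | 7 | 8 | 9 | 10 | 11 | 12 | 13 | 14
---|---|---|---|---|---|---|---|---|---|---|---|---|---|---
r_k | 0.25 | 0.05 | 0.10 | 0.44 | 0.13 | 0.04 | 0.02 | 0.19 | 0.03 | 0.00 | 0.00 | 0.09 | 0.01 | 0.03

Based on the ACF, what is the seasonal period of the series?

The largest autocorrelation is r_4 = 0.44; the remaining lags stay at or below 0.25. The elevated value at lag 1 (0.25), dropping to 0.05 at lag 2, reflects decaying short-term dependence rather than seasonality.
The dominant spike at lag 4 indicates a seasonal period of 4.

4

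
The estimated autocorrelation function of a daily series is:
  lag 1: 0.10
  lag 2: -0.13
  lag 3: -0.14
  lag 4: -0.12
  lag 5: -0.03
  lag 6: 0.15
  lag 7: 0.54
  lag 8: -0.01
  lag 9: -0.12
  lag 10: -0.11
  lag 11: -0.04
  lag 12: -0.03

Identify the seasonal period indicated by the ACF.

7

The largest autocorrelation is r_7 = 0.54; the remaining lags stay at or below 0.15.
The dominant spike at lag 7 indicates a seasonal period of 7.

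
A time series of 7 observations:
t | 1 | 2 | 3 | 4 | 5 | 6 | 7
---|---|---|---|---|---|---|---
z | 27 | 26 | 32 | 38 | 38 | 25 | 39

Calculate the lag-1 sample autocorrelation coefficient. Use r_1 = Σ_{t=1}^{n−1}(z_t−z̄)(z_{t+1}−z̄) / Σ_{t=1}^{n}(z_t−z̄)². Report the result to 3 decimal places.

Mean z̄ = (27 + 26 + 32 + 38 + 38 + 25 + 39)/7 = 32.1429
Deviations from mean: -5.1429, -6.1429, -0.1429, 5.8571, 5.8571, -7.1429, 6.8571
Σ(z_t−z̄)(z_{t+1}−z̄) = (31.5918) + (0.8776) + (-0.8367) + (34.3061) + (-41.8367) + (-48.9796) = -24.8776
Denominator Σ(z_t−z̄)² = 230.8571
r_1 = -24.8776 / 230.8571 = -0.108

-0.108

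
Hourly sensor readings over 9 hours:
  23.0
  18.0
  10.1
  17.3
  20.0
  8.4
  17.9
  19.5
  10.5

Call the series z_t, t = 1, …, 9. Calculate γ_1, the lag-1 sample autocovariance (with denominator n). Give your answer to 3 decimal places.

-6.406

Mean z̄ = (23.0 + 18.0 + 10.1 + 17.3 + 20.0 + 8.4 + 17.9 + 19.5 + 10.5)/9 = 16.0778
Σ_{t=1}^{8}(z_t−z̄)(z_{t+1}−z̄) = -57.6538
γ_1 = -57.6538 / 9 = -6.406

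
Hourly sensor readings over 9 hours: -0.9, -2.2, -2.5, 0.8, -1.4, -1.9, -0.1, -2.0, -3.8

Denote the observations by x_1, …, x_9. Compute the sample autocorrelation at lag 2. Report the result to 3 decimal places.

Mean x̄ = (-0.9 − 2.2 − 2.5 + 0.8 − 1.4 − 1.9 − 0.1 − 2.0 − 3.8)/9 = -1.5556
Σ(x_t−x̄)(x_{t+2}−x̄) = (-0.6191) + (-1.5180) + (-0.1469) + (-0.8114) + (0.2264) + (0.1531) + (-3.2669) = -5.9828
Denominator Σ(x_t−x̄)² = 14.7822
r_2 = -5.9828 / 14.7822 = -0.405

-0.405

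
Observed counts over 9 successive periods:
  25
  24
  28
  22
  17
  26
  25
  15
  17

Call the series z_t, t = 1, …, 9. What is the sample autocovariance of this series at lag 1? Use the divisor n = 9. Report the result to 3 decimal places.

2.628

Mean z̄ = (25 + 24 + 28 + 22 + 17 + 26 + 25 + 15 + 17)/9 = 22.1111
Σ_{t=1}^{8}(z_t−z̄)(z_{t+1}−z̄) = 23.6543
γ_1 = 23.6543 / 9 = 2.628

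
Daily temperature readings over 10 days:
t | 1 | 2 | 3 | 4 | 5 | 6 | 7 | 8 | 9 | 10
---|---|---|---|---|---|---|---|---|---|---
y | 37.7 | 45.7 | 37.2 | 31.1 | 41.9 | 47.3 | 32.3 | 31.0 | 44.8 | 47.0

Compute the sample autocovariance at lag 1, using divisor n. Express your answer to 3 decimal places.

-0.734

Mean ȳ = (37.7 + 45.7 + 37.2 + 31.1 + 41.9 + 47.3 + 32.3 + 31.0 + 44.8 + 47.0)/10 = 39.6000
Σ_{t=1}^{9}(y_t−ȳ)(y_{t+1}−ȳ) = -7.3400
γ_1 = -7.3400 / 10 = -0.734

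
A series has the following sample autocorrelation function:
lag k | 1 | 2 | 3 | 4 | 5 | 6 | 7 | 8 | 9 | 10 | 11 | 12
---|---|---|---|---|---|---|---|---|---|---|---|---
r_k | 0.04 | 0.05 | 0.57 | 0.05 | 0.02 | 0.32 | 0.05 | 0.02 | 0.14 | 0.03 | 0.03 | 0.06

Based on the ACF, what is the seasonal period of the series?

The largest autocorrelation is r_3 = 0.57, with a weaker echo at lag 6 (0.32); the remaining lags stay at or below 0.14.
The dominant spike at lag 3 indicates a seasonal period of 3.

3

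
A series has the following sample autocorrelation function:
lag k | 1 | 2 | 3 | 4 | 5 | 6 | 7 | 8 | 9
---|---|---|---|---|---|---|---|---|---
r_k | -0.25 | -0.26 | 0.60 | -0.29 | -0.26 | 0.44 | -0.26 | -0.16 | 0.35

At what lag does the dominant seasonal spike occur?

The largest autocorrelation is r_3 = 0.60, with weaker echoes at lags 6 (0.44) and 9 (0.35); the remaining lags stay at or below -0.16.
The dominant spike at lag 3 indicates a seasonal period of 3.

3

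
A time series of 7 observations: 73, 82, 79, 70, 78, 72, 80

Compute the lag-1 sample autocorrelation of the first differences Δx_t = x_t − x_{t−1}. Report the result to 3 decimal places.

First differences Δx: 9, -3, -9, 8, -6, 8
Mean of differences = 1.1667
Numerator Σ(Δx_t−Δx̄)(Δx_{t+1}−Δx̄) = -157.6944
Denominator Σ(Δx_t−Δx̄)² = 326.8333
r_1(Δx) = -157.6944 / 326.8333 = -0.482

-0.482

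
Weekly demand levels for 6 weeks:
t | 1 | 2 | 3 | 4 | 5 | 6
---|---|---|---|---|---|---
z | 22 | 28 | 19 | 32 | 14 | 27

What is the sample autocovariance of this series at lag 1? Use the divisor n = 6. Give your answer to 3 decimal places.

Mean z̄ = (22 + 28 + 19 + 32 + 14 + 27)/6 = 23.6667
Deviations: -1.6667, 4.3333, -4.6667, 8.3333, -9.6667, 3.3333
Σ_{t=1}^{5}(z_t−z̄)(z_{t+1}−z̄) = -179.1111
γ_1 = -179.1111 / 6 = -29.852

-29.852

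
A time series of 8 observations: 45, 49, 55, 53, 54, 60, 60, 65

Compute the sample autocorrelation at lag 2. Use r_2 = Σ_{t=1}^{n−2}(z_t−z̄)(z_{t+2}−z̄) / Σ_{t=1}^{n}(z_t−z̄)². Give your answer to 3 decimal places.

Mean z̄ = (45 + 49 + 55 + 53 + 54 + 60 + 60 + 65)/8 = 55.1250
Deviations from mean: -10.1250, -6.1250, -0.1250, -2.1250, -1.1250, 4.8750, 4.8750, 9.8750
Numerator Σ_{t=1}^{6}(z_t−z̄)(z_{t+2}−z̄) = 46.7188
Denominator Σ(z_t−z̄)² = 290.8750
r_2 = 46.7188 / 290.8750 = 0.161

0.161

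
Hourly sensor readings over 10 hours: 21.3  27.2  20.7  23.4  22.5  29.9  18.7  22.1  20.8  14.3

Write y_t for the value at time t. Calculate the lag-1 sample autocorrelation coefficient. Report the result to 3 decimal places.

-0.155

Mean ȳ = (21.3 + 27.2 + 20.7 + 23.4 + 22.5 + 29.9 + 18.7 + 22.1 + 20.8 + 14.3)/10 = 22.0900
Numerator Σ_{t=1}^{9}(y_t−ȳ)(y_{t+1}−ȳ) = -25.6951
Denominator Σ(y_t−ȳ)² = 165.3890
r_1 = -25.6951 / 165.3890 = -0.155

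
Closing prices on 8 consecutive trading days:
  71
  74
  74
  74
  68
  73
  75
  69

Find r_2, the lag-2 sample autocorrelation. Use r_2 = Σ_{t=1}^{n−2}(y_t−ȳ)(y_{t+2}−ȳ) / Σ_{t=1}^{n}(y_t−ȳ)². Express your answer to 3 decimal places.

Mean ȳ = (71 + 74 + 74 + 74 + 68 + 73 + 75 + 69)/8 = 72.2500
Deviations from mean: -1.2500, 1.7500, 1.7500, 1.7500, -4.2500, 0.7500, 2.7500, -3.2500
Numerator Σ_{t=1}^{6}(y_t−ȳ)(y_{t+2}−ȳ) = -19.3750
Denominator Σ(y_t−ȳ)² = 47.5000
r_2 = -19.3750 / 47.5000 = -0.408

-0.408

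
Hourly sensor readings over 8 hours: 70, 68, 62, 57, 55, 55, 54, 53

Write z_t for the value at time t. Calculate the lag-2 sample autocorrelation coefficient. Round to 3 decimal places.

Mean z̄ = (70 + 68 + 62 + 57 + 55 + 55 + 54 + 53)/8 = 59.2500
Deviations from mean: 10.7500, 8.7500, 2.7500, -2.2500, -4.2500, -4.2500, -5.2500, -6.2500
Σ(z_t−z̄)(z_{t+2}−z̄) = (29.5625) + (-19.6875) + (-11.6875) + (9.5625) + (22.3125) + (26.5625) = 56.6250
Denominator Σ(z_t−z̄)² = 307.5000
r_2 = 56.6250 / 307.5000 = 0.184

0.184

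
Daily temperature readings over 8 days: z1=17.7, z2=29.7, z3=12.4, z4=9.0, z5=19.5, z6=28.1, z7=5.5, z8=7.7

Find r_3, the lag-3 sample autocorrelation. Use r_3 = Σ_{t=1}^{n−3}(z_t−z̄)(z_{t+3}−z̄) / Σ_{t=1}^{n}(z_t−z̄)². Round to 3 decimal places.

0.064

Mean z̄ = (17.7 + 29.7 + 12.4 + 9.0 + 19.5 + 28.1 + 5.5 + 7.7)/8 = 16.2000
Σ(z_t−z̄)(z_{t+3}−z̄) = (-10.8000) + (44.5500) + (-45.2200) + (77.0400) + (-28.0500) = 37.5200
Denominator Σ(z_t−z̄)² = 590.0200
r_3 = 37.5200 / 590.0200 = 0.064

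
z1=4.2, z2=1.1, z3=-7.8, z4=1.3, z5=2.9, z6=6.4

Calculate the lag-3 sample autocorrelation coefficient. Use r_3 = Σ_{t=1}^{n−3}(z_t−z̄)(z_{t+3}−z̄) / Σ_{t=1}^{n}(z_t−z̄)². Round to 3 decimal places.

Mean z̄ = (4.2 + 1.1 − 7.8 + 1.3 + 2.9 + 6.4)/6 = 1.3500
Deviations from mean: 2.8500, -0.2500, -9.1500, -0.0500, 1.5500, 5.0500
Σ(z_t−z̄)(z_{t+3}−z̄) = (-0.1425) + (-0.3875) + (-46.2075) = -46.7375
Denominator Σ(z_t−z̄)² = 119.8150
r_3 = -46.7375 / 119.8150 = -0.390

-0.390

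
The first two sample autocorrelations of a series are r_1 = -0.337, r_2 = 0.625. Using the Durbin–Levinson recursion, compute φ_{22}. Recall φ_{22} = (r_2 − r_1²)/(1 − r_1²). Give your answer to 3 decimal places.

0.577

φ_{22} = (r_2 − r_1²) / (1 − r_1²)
r_1² = (-0.337)² = 0.113569
Numerator = 0.625 − 0.1136 = 0.5114; denominator = 1 − 0.1136 = 0.8864
φ_{22} = 0.5114 / 0.8864 = 0.577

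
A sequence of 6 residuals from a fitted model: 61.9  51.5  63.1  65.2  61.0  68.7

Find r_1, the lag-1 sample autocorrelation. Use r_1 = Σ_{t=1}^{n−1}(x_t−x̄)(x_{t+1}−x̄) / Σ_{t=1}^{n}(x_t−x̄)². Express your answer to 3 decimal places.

Mean x̄ = (61.9 + 51.5 + 63.1 + 65.2 + 61.0 + 68.7)/6 = 61.9000
Deviations from mean: 0.0000, -10.4000, 1.2000, 3.3000, -0.9000, 6.8000
Σ(x_t−x̄)(x_{t+1}−x̄) = (0.0000) + (-12.4800) + (3.9600) + (-2.9700) + (-6.1200) = -17.6100
Denominator Σ(x_t−x̄)² = 167.5400
r_1 = -17.6100 / 167.5400 = -0.105

-0.105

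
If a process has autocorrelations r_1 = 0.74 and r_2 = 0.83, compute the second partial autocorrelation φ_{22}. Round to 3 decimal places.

0.624

φ_{22} = (r_2 − r_1²) / (1 − r_1²)
r_1² = (0.74)² = 0.5476
Numerator = 0.83 − 0.5476 = 0.2824; denominator = 1 − 0.5476 = 0.4524
φ_{22} = 0.2824 / 0.4524 = 0.624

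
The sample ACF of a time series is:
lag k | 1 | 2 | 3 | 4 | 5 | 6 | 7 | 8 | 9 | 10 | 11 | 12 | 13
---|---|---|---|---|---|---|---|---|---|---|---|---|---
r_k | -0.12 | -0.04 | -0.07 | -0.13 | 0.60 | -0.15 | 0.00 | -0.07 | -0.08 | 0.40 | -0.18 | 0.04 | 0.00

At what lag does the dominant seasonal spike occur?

The largest autocorrelation is r_5 = 0.60, with a weaker echo at lag 10 (0.40); the remaining lags stay at or below 0.04.
The dominant spike at lag 5 indicates a seasonal period of 5.

5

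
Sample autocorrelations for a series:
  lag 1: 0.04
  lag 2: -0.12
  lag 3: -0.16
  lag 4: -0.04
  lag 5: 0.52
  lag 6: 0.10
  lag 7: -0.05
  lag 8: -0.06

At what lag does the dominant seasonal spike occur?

5

The largest autocorrelation is r_5 = 0.52; the remaining lags stay at or below 0.10.
The dominant spike at lag 5 indicates a seasonal period of 5.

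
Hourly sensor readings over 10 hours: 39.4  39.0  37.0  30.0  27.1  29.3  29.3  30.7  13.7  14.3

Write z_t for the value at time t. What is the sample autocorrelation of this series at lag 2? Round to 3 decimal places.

0.067

Mean z̄ = (39.4 + 39.0 + 37.0 + 30.0 + 27.1 + 29.3 + 29.3 + 30.7 + 13.7 + 14.3)/10 = 28.9800
Numerator Σ_{t=1}^{8}(z_t−z̄)(z_{t+2}−z̄) = 48.8472
Denominator Σ(z_t−z̄)² = 730.0160
r_2 = 48.8472 / 730.0160 = 0.067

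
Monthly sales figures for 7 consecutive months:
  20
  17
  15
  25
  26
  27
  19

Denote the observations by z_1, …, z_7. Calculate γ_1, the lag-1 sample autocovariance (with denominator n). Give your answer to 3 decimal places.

Mean z̄ = (20 + 17 + 15 + 25 + 26 + 27 + 19)/7 = 21.2857
Deviations: -1.2857, -4.2857, -6.2857, 3.7143, 4.7143, 5.7143, -2.2857
Σ_{t=1}^{6}(z_t−z̄)(z_{t+1}−z̄) = 40.4898
γ_1 = 40.4898 / 7 = 5.784

5.784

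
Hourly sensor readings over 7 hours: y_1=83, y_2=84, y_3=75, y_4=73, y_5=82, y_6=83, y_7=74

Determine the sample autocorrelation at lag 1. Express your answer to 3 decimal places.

Mean ȳ = (83 + 84 + 75 + 73 + 82 + 83 + 74)/7 = 79.1429
Deviations from mean: 3.8571, 4.8571, -4.1429, -6.1429, 2.8571, 3.8571, -5.1429
Numerator Σ_{t=1}^{6}(y_t−ȳ)(y_{t+1}−ȳ) = -2.3061
Denominator Σ(y_t−ȳ)² = 142.8571
r_1 = -2.3061 / 142.8571 = -0.016

-0.016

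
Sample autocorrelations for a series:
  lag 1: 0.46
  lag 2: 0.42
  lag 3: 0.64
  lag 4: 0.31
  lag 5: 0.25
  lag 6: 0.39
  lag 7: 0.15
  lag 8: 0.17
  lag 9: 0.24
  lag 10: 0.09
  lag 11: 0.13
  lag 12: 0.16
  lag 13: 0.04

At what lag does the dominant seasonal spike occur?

3

The largest autocorrelation is r_3 = 0.64; the remaining lags stay at or below 0.46. The elevated value at lag 1 (0.46), dropping to 0.42 at lag 2, reflects decaying short-term dependence rather than seasonality.
The dominant spike at lag 3 indicates a seasonal period of 3.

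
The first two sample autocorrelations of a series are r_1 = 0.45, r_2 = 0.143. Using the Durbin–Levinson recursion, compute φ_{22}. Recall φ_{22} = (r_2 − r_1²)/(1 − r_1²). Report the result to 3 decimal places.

-0.075

φ_{22} = (r_2 − r_1²) / (1 − r_1²)
r_1² = (0.45)² = 0.2025
Numerator = 0.143 − 0.2025 = -0.0595; denominator = 1 − 0.2025 = 0.7975
φ_{22} = -0.0595 / 0.7975 = -0.075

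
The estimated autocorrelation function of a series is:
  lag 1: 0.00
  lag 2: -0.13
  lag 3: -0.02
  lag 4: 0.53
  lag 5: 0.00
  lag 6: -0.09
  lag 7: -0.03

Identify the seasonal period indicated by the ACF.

The largest autocorrelation is r_4 = 0.53; the remaining lags stay at or below 0.00.
The dominant spike at lag 4 indicates a seasonal period of 4.

4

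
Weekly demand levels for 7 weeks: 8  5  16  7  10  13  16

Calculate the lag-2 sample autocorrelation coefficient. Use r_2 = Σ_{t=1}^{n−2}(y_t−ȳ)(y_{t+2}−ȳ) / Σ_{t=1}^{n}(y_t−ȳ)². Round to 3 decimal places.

Mean ȳ = (8 + 5 + 16 + 7 + 10 + 13 + 16)/7 = 10.7143
Numerator Σ_{t=1}^{5}(y_t−ȳ)(y_{t+2}−ȳ) = -9.1633
Denominator Σ(y_t−ȳ)² = 115.4286
r_2 = -9.1633 / 115.4286 = -0.079

-0.079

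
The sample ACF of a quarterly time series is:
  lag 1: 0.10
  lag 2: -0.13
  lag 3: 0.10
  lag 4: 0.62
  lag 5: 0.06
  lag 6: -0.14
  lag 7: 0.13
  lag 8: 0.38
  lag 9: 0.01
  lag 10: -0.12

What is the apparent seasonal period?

4

The largest autocorrelation is r_4 = 0.62, with a weaker echo at lag 8 (0.38); the remaining lags stay at or below 0.13.
The dominant spike at lag 4 indicates a seasonal period of 4.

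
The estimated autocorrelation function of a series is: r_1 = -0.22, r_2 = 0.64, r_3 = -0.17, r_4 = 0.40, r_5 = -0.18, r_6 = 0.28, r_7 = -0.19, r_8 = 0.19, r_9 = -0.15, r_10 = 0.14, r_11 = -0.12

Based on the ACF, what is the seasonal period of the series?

The largest autocorrelation is r_2 = 0.64, with weaker echoes at lags 4 (0.40), 6 (0.28) and 8 (0.19); the remaining lags stay at or below 0.14.
The dominant spike at lag 2 indicates a seasonal period of 2.

2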